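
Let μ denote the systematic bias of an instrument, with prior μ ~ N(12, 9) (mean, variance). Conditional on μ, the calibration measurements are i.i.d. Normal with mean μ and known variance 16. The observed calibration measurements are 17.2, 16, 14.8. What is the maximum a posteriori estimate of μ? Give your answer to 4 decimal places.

n = 3; x̄ = (17.2 + 16 + 14.8)/3 = 48/3 = 16.
For a Normal prior and Normal likelihood with known variance, the posterior is Normal; its mode equals its mean, the precision-weighted average.
Prior precision 1/σ₀² = 1/9; data precision n/σ² = 3/16 = 0.1875.
μ̂ = ((1/9)·12 + 0.1875·16) / (1/9 + 0.1875) = (13/3)/(43/144) = 624/43 ≈ 14.5116.

μ̂_MAP = 14.5116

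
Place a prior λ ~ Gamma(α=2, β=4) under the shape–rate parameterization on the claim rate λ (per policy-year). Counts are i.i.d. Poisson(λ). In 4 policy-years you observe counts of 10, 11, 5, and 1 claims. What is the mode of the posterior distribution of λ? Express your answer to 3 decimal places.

λ̂_MAP = 3.500

Σxᵢ = 10+11+5+1 = 27, with n = 4.
Posterior ∝ λe^(−4λ) · λ^27e^(−4λ) = λ^28e^(−8λ), i.e. Gamma(shape=29, rate=8).
The mode of a Gamma(a, b) with a ≥ 1 (shape–rate) is (a−1)/b = 28/8 ≈ 3.500.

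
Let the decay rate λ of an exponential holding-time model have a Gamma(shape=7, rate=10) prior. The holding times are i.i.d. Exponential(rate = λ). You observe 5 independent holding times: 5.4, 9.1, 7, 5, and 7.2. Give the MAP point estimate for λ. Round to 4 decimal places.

The Exponential(rate=λ) likelihood is ∝ λ^n e^(−λΣtᵢ). Here n = 5 and Σtᵢ = 5.4 + 9.1 + 7 + 5 + 7.2 = 33.7.
Posterior ∝ λ^6e^(−10λ) · λ^5e^(−33.7λ) = λ^11e^(−43.7λ), i.e. Gamma(12, 43.7).
Mode = (a−1)/b = 11/43.7 ≈ 0.2517.

λ̂_MAP = 0.2517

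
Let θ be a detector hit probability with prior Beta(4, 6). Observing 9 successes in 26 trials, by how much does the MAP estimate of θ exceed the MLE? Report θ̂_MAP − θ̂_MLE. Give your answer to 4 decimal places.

Posterior is Beta(13, 23); MAP = (13−1)/(36−2) = 12/34 ≈ 0.35294.
MLE ignores the prior: θ̂_MLE = k/n = 9/26 ≈ 0.34615.
Difference = 12/34 − 9/26 = 3/442 ≈ 0.0068.

MAP − MLE = 0.0068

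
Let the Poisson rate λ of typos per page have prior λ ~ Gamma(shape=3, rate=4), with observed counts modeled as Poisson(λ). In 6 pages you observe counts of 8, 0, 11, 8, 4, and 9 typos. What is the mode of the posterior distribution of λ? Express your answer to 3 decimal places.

λ̂_MAP = 4.200

Σxᵢ = 8+0+11+8+4+9 = 40, with n = 6.
Posterior ∝ λ^2e^(−4λ) · λ^40e^(−6λ) = λ^42e^(−10λ), i.e. Gamma(shape=43, rate=10).
The mode of a Gamma(a, b) with a ≥ 1 (shape–rate) is (a−1)/b = 42/10 ≈ 4.200.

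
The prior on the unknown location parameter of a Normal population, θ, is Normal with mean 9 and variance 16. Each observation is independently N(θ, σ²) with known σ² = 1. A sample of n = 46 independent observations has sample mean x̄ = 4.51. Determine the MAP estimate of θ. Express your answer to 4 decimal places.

θ̂_MAP = 4.5161

n = 46, x̄ = 4.51.
For a Normal prior and Normal likelihood with known variance, the posterior is Normal; its mode equals its mean, the precision-weighted average.
Prior precision 1/σ₀² = 1/16 = 0.0625; data precision n/σ² = 46/1 = 46.
θ̂ = (0.0625·9 + 46·4.51) / (0.0625 + 46) = 208.0225/46.0625 = 83209/18425 ≈ 4.5161.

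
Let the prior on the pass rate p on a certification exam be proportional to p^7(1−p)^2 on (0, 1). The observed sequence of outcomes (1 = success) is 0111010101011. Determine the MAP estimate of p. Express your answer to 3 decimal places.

The prior density ∝ p^7(1−p)^2 is the kernel of Beta(8, 3).
Data: 8 successes in 13 trials (from the sequence). The binomial likelihood contributes p^8(1−p)^5, so the posterior is Beta(8+8, 3+5) = Beta(16, 8).
For Beta(a, b) with a, b > 1 the mode is (a−1)/(a+b−2) = 15/22 ≈ 0.682.

p̂_MAP = 0.682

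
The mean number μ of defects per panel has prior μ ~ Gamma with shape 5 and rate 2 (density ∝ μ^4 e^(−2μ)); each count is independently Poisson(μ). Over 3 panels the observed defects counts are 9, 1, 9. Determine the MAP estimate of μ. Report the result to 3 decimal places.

Σxᵢ = 9+1+9 = 19, with n = 3.
Posterior ∝ μ^4e^(−2μ) · μ^19e^(−3μ) = μ^23e^(−5μ), i.e. Gamma(shape=24, rate=5).
The mode of a Gamma(a, b) with a ≥ 1 (shape–rate) is (a−1)/b = 23/5 ≈ 4.600.

μ̂_MAP = 4.600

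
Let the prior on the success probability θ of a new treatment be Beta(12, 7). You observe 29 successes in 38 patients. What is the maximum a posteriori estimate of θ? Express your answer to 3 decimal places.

θ̂_MAP = 0.727

Prior: Beta(12, 7).
Data: 29 successes in 38 trials. The binomial likelihood contributes θ^29(1−θ)^9, so the posterior is Beta(12+29, 7+9) = Beta(41, 16).
For Beta(a, b) with a, b > 1 the mode is (a−1)/(a+b−2) = 40/55 ≈ 0.727.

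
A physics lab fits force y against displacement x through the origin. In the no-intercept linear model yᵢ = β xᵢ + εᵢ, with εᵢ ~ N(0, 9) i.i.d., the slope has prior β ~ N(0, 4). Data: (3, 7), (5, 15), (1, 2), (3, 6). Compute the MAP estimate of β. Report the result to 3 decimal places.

β̂_MAP = 2.508

log p(β | y) = −Σ(yᵢ − βxᵢ)²/(2·9) − β²/(2·4) + const.
Setting the derivative to zero: Σxᵢ(yᵢ − βxᵢ)/9 − β/4 = 0, so β = Σxᵢyᵢ / (Σxᵢ² + σ²/τ²).
Σxᵢyᵢ = 3·7 + 5·15 + 1·2 + 3·6 = 116; Σxᵢ² = 44; σ²/τ² = 2.25.
β̂_MAP = 116 / (44 + 2.25) = 116/46.25 ≈ 2.508.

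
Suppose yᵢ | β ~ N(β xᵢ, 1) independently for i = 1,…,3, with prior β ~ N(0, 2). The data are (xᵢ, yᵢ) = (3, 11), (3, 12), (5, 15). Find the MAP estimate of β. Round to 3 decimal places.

β̂_MAP = 3.310

log p(β | y) = −Σ(yᵢ − βxᵢ)²/(2·1) − β²/(2·2) + const.
Setting the derivative to zero: Σxᵢ(yᵢ − βxᵢ)/1 − β/2 = 0, so β = Σxᵢyᵢ / (Σxᵢ² + σ²/τ²).
Σxᵢyᵢ = 3·11 + 3·12 + 5·15 = 144; Σxᵢ² = 43; σ²/τ² = 0.5.
β̂_MAP = 144 / (43 + 0.5) = 144/43.5 ≈ 3.310.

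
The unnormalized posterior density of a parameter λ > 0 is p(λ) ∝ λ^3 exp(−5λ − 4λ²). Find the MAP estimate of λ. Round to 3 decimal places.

ℓ'(λ) = 3/λ − 5 − 8λ. Setting this to zero and multiplying by λ: 8λ² + 5λ − 3 = 0.
λ = (−5 + √(5² + 4·8·3)) / (2·8) = (−5 + √121) / 16 = (−5 + 11)/16 = 3/8.
ℓ''(λ) = −3/λ² − 8 < 0, confirming a maximum.

λ̂_MAP = 0.375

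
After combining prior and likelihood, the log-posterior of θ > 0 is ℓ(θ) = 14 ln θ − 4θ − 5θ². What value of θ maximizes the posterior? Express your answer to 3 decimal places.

θ̂_MAP = 1.000

ℓ'(θ) = 14/θ − 4 − 10θ. Setting this to zero and multiplying by θ: 10θ² + 4θ − 14 = 0.
θ = (−4 + √(4² + 4·10·14)) / (2·10) = (−4 + √576) / 20 = (−4 + 24)/20 = 1.
ℓ''(θ) = −14/θ² − 10 < 0, confirming a maximum.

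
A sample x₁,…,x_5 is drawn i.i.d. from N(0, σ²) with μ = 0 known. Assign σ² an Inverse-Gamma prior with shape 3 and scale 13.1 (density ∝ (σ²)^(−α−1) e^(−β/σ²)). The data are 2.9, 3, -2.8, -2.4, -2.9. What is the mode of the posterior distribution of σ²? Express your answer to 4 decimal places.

Sum of squared deviations about the known mean: SS = (2.9−0)² + (3−0)² + (-2.8−0)² + (-2.4−0)² + (-2.9−0)² = 39.42.
The Normal likelihood contributes (σ²)^(−n/2) exp(−SS/(2σ²)), so the posterior is Inverse-Gamma(α + n/2, β + SS/2) = Inverse-Gamma(5.5, 32.81).
The mode of Inverse-Gamma(a, b) is b/(a+1) = 32.81/6.5 ≈ 5.0477.

σ̂²_MAP = 5.0477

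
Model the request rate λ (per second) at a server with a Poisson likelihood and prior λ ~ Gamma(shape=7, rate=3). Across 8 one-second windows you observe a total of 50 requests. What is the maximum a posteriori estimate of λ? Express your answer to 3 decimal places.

λ̂_MAP = 5.091

Σxᵢ = 50, n = 8.
Posterior ∝ λ^6e^(−3λ) · λ^50e^(−8λ) = λ^56e^(−11λ), i.e. Gamma(shape=57, rate=11).
The mode of a Gamma(a, b) with a ≥ 1 (shape–rate) is (a−1)/b = 56/11 ≈ 5.091.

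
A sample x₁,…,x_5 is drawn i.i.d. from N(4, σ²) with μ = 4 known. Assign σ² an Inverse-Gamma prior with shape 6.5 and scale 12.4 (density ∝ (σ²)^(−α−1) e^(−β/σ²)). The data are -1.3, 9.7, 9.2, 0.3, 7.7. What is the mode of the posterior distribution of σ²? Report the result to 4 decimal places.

σ̂²_MAP = 6.9900

Sum of squared deviations about the known mean: SS = (-1.3−4)² + (9.7−4)² + (9.2−4)² + (0.3−4)² + (7.7−4)² = 115.
The Normal likelihood contributes (σ²)^(−n/2) exp(−SS/(2σ²)), so the posterior is Inverse-Gamma(α + n/2, β + SS/2) = Inverse-Gamma(9, 69.9).
The mode of Inverse-Gamma(a, b) is b/(a+1) = 69.9/10 ≈ 6.9900.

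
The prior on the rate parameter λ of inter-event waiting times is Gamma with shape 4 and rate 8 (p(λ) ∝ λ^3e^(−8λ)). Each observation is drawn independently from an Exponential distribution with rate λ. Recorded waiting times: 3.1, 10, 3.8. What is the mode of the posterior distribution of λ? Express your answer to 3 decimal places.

λ̂_MAP = 0.241

The Exponential(rate=λ) likelihood is ∝ λ^n e^(−λΣtᵢ). Here n = 3 and Σtᵢ = 3.1 + 10 + 3.8 = 16.9.
Posterior ∝ λ^3e^(−8λ) · λ^3e^(−16.9λ) = λ^6e^(−24.9λ), i.e. Gamma(7, 24.9).
Mode = (a−1)/b = 6/24.9 ≈ 0.241.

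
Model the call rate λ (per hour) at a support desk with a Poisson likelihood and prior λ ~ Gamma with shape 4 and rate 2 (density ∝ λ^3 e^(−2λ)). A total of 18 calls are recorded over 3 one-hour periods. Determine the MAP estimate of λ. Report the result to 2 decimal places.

λ̂_MAP = 4.20

Σxᵢ = 18, n = 3.
Posterior ∝ λ^3e^(−2λ) · λ^18e^(−3λ) = λ^21e^(−5λ), i.e. Gamma(shape=22, rate=5).
The mode of a Gamma(a, b) with a ≥ 1 (shape–rate) is (a−1)/b = 21/5 ≈ 4.20.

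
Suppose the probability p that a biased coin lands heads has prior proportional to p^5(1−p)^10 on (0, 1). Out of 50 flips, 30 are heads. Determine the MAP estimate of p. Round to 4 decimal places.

The prior density ∝ p^5(1−p)^10 is the kernel of Beta(6, 11).
Data: 30 successes in 50 trials. The binomial likelihood contributes p^30(1−p)^20, so the posterior is Beta(6+30, 11+20) = Beta(36, 31).
For Beta(a, b) with a, b > 1 the mode is (a−1)/(a+b−2) = 35/65 ≈ 0.5385.

p̂_MAP = 0.5385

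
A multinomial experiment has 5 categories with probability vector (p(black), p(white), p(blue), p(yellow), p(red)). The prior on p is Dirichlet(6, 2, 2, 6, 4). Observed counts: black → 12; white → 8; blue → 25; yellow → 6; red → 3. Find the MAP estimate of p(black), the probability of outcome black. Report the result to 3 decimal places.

MAP estimate of p(black) = 0.246

The posterior is Dirichlet(αᵢ + nᵢ) = Dirichlet(18, 10, 27, 12, 7).
For a Dirichlet(a₁,…,a_K) with all aᵢ > 1, the mode has j-th component (aⱼ − 1)/(Σaᵢ − K).
Here Σaᵢ = 74 and K = 5, so p(black) = (18 − 1)/(74 − 5) = 17/69 ≈ 0.246.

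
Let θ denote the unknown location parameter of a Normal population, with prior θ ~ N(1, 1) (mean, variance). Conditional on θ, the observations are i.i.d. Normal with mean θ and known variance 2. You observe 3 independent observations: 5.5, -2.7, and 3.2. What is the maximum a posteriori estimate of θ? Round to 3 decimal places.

θ̂_MAP = 1.600

n = 3; x̄ = (5.5 + (-2.7) + 3.2)/3 = 6/3 = 2.
For a Normal prior and Normal likelihood with known variance, the posterior is Normal; its mode equals its mean, the precision-weighted average.
Prior precision 1/σ₀² = 1/1 = 1; data precision n/σ² = 3/2 = 1.5.
θ̂ = (1·1 + 1.5·2) / (1 + 1.5) = 4/2.5 = 1.600.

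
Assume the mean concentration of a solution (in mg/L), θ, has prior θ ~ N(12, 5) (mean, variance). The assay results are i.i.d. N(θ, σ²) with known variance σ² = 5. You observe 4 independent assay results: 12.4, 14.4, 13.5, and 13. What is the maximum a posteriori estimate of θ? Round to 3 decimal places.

n = 4; x̄ = (12.4 + 14.4 + 13.5 + 13)/4 = 53.3/4 = 13.325.
For a Normal prior and Normal likelihood with known variance, the posterior is Normal; its mode equals its mean, the precision-weighted average.
Prior precision 1/σ₀² = 1/5 = 0.2; data precision n/σ² = 4/5 = 0.8.
θ̂ = (0.2·12 + 0.8·13.325) / (0.2 + 0.8) = 13.06/1 = 13.060.

θ̂_MAP = 13.060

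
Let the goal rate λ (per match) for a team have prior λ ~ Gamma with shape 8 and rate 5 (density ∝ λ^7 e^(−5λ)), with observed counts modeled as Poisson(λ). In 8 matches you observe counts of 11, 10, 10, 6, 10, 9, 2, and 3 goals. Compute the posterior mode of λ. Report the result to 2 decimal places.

Σxᵢ = 11+10+10+6+10+9+2+3 = 61, with n = 8.
Posterior ∝ λ^7e^(−5λ) · λ^61e^(−8λ) = λ^68e^(−13λ), i.e. Gamma(shape=69, rate=13).
The mode of a Gamma(a, b) with a ≥ 1 (shape–rate) is (a−1)/b = 68/13 ≈ 5.23.

λ̂_MAP = 5.23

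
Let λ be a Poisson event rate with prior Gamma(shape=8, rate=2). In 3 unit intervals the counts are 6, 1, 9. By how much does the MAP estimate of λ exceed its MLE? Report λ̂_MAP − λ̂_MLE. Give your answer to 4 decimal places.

MAP − MLE = -0.7333

Σxᵢ = 16. Posterior is Gamma(24, 5); MAP = (24−1)/5 = 23/5 ≈ 4.60000.
MLE = x̄ = 16/3 ≈ 5.33333.
Difference = 23/5 − 16/3 = -11/15 ≈ -0.7333.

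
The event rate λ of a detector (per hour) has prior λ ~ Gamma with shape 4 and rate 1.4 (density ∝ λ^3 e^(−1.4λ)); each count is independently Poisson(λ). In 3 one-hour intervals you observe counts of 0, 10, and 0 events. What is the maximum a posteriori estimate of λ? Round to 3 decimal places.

Σxᵢ = 0+10+0 = 10, with n = 3.
Posterior ∝ λ^3e^(−1.4λ) · λ^10e^(−3λ) = λ^13e^(−4.4λ), i.e. Gamma(shape=14, rate=4.4).
The mode of a Gamma(a, b) with a ≥ 1 (shape–rate) is (a−1)/b = 13/4.4 ≈ 2.955.

λ̂_MAP = 2.955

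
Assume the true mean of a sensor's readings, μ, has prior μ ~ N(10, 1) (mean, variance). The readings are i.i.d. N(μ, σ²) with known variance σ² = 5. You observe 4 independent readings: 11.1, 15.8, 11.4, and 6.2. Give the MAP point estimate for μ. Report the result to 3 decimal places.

μ̂_MAP = 10.500

n = 4; x̄ = (11.1 + 15.8 + 11.4 + 6.2)/4 = 44.5/4 = 11.125.
For a Normal prior and Normal likelihood with known variance, the posterior is Normal; its mode equals its mean, the precision-weighted average.
Prior precision 1/σ₀² = 1/1 = 1; data precision n/σ² = 4/5 = 0.8.
μ̂ = (1·10 + 0.8·11.125) / (1 + 0.8) = 18.9/1.8 = 10.500.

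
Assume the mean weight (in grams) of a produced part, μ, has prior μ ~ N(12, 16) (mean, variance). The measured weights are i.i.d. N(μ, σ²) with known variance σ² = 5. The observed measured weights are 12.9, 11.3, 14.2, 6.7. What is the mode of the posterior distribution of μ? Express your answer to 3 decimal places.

n = 4; x̄ = (12.9 + 11.3 + 14.2 + 6.7)/4 = 45.1/4 = 11.275.
For a Normal prior and Normal likelihood with known variance, the posterior is Normal; its mode equals its mean, the precision-weighted average.
Prior precision 1/σ₀² = 1/16 = 0.0625; data precision n/σ² = 4/5 = 0.8.
μ̂ = (0.0625·12 + 0.8·11.275) / (0.0625 + 0.8) = 9.77/0.8625 = 3908/345 ≈ 11.328.

μ̂_MAP = 11.328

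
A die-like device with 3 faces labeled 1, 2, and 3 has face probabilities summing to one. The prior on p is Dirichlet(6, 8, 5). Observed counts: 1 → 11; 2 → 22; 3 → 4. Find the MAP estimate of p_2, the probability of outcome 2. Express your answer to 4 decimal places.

The posterior is Dirichlet(αᵢ + nᵢ) = Dirichlet(17, 30, 9).
For a Dirichlet(a₁,…,a_K) with all aᵢ > 1, the mode has j-th component (aⱼ − 1)/(Σaᵢ − K).
Here Σaᵢ = 56 and K = 3, so p_2 = (30 − 1)/(56 − 3) = 29/53 ≈ 0.5472.

MAP estimate: 0.5472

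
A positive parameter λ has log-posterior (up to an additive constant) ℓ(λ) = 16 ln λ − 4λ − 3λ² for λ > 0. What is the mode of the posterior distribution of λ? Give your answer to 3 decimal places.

ℓ'(λ) = 16/λ − 4 − 6λ. Setting this to zero and multiplying by λ: 6λ² + 4λ − 16 = 0.
λ = (−4 + √(4² + 4·6·16)) / (2·6) = (−4 + √400) / 12 = (−4 + 20)/12 = 4/3.
ℓ''(λ) = −16/λ² − 6 < 0, confirming a maximum.

λ̂_MAP = 1.333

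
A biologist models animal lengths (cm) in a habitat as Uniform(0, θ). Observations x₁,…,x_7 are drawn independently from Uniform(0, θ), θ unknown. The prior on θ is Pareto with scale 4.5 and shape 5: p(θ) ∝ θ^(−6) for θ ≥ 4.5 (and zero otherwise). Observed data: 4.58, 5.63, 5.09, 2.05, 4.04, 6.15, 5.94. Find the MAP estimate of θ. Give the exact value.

θ̂_MAP = 6.15

The Uniform(0, θ) likelihood is θ^(−n) for θ ≥ max(xᵢ), zero otherwise. Here max(xᵢ) = 6.15.
Posterior ∝ θ^(−6) · θ^(−7) = θ^(−13) on θ ≥ max(4.5, 6.15) = 6.15.
This density is strictly decreasing in θ, so the posterior mode lies at the lower boundary of the support.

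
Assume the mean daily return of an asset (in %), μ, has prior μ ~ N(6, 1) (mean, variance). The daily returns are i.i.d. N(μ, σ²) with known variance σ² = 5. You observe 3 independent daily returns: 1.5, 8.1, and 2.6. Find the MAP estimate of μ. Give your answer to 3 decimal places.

n = 3; x̄ = (1.5 + 8.1 + 2.6)/3 = 12.2/3 = 61/15 ≈ 4.0667.
For a Normal prior and Normal likelihood with known variance, the posterior is Normal; its mode equals its mean, the precision-weighted average.
Prior precision 1/σ₀² = 1/1 = 1; data precision n/σ² = 3/5 = 0.6.
μ̂ = (1·6 + 0.6·(61/15)) / (1 + 0.6) = 8.44/1.6 = 5.275.

μ̂_MAP = 5.275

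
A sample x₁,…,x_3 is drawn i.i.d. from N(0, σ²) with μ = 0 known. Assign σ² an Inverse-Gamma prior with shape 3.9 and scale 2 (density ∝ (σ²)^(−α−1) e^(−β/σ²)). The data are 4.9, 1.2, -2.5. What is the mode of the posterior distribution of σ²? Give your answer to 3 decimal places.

σ̂²_MAP = 2.789

Sum of squared deviations about the known mean: SS = (4.9−0)² + (1.2−0)² + (-2.5−0)² = 31.7.
The Normal likelihood contributes (σ²)^(−n/2) exp(−SS/(2σ²)), so the posterior is Inverse-Gamma(α + n/2, β + SS/2) = Inverse-Gamma(5.4, 17.85).
The mode of Inverse-Gamma(a, b) is b/(a+1) = 17.85/6.4 ≈ 2.789.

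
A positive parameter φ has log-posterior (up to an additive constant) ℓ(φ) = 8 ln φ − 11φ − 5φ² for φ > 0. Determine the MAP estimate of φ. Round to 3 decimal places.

φ̂_MAP = 0.500

ℓ'(φ) = 8/φ − 11 − 10φ. Setting this to zero and multiplying by φ: 10φ² + 11φ − 8 = 0.
φ = (−11 + √(11² + 4·10·8)) / (2·10) = (−11 + √441) / 20 = (−11 + 21)/20 = 1/2.
ℓ''(φ) = −8/φ² − 10 < 0, confirming a maximum.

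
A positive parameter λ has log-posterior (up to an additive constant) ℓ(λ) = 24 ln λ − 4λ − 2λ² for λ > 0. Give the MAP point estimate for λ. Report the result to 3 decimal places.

λ̂_MAP = 2.000

ℓ'(λ) = 24/λ − 4 − 4λ. Setting this to zero and multiplying by λ: 4λ² + 4λ − 24 = 0.
λ = (−4 + √(4² + 4·4·24)) / (2·4) = (−4 + √400) / 8 = (−4 + 20)/8 = 2.
ℓ''(λ) = −24/λ² − 4 < 0, confirming a maximum.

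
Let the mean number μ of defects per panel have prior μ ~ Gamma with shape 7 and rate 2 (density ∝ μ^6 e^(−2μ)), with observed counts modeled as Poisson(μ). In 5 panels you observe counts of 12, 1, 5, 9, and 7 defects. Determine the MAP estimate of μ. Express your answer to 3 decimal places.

Σxᵢ = 12+1+5+9+7 = 34, with n = 5.
Posterior ∝ μ^6e^(−2μ) · μ^34e^(−5μ) = μ^40e^(−7μ), i.e. Gamma(shape=41, rate=7).
The mode of a Gamma(a, b) with a ≥ 1 (shape–rate) is (a−1)/b = 40/7 ≈ 5.714.

μ̂_MAP = 5.714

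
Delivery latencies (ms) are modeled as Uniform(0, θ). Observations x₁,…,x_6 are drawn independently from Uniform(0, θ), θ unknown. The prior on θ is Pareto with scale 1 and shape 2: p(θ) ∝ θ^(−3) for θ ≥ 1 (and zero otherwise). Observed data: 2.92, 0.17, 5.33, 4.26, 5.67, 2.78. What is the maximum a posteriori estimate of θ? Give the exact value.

θ̂_MAP = 5.67

The Uniform(0, θ) likelihood is θ^(−n) for θ ≥ max(xᵢ), zero otherwise. Here max(xᵢ) = 5.67.
Posterior ∝ θ^(−3) · θ^(−6) = θ^(−9) on θ ≥ max(1, 5.67) = 5.67.
This density is strictly decreasing in θ, so the posterior mode lies at the lower boundary of the support.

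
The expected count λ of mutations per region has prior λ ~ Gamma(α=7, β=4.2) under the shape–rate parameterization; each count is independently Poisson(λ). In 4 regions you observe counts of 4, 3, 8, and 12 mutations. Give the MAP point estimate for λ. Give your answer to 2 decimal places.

λ̂_MAP = 4.02

Σxᵢ = 4+3+8+12 = 27, with n = 4.
Posterior ∝ λ^6e^(−4.2λ) · λ^27e^(−4λ) = λ^33e^(−8.2λ), i.e. Gamma(shape=34, rate=8.2).
The mode of a Gamma(a, b) with a ≥ 1 (shape–rate) is (a−1)/b = 33/8.2 ≈ 4.02.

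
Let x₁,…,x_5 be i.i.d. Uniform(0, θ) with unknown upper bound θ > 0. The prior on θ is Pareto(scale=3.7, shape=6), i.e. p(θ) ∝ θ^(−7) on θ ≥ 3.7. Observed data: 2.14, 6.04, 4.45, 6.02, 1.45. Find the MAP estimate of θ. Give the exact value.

θ̂_MAP = 6.04

The Uniform(0, θ) likelihood is θ^(−n) for θ ≥ max(xᵢ), zero otherwise. Here max(xᵢ) = 6.04.
Posterior ∝ θ^(−7) · θ^(−5) = θ^(−12) on θ ≥ max(3.7, 6.04) = 6.04.
This density is strictly decreasing in θ, so the posterior mode lies at the lower boundary of the support.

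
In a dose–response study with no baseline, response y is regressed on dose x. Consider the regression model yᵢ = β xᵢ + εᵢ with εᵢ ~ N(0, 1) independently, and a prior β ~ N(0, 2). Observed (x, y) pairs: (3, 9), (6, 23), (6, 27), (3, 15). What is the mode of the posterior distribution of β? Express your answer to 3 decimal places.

log p(β | y) = −Σ(yᵢ − βxᵢ)²/(2·1) − β²/(2·2) + const.
Setting the derivative to zero: Σxᵢ(yᵢ − βxᵢ)/1 − β/2 = 0, so β = Σxᵢyᵢ / (Σxᵢ² + σ²/τ²).
Σxᵢyᵢ = 3·9 + 6·23 + 6·27 + 3·15 = 372; Σxᵢ² = 90; σ²/τ² = 0.5.
β̂_MAP = 372 / (90 + 0.5) = 372/90.5 ≈ 4.110.

β̂_MAP = 4.110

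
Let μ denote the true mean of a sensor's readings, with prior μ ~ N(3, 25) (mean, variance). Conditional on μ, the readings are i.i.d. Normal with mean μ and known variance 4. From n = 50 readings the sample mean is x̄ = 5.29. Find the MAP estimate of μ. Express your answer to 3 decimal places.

μ̂_MAP = 5.283

n = 50, x̄ = 5.29.
For a Normal prior and Normal likelihood with known variance, the posterior is Normal; its mode equals its mean, the precision-weighted average.
Prior precision 1/σ₀² = 1/25 = 0.04; data precision n/σ² = 50/4 = 12.5.
μ̂ = (0.04·3 + 12.5·5.29) / (0.04 + 12.5) = 66.245/12.54 = 13249/2508 ≈ 5.283.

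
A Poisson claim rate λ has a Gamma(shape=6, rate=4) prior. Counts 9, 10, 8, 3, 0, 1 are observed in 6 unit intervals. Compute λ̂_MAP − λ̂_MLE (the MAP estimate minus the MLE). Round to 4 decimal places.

Σxᵢ = 31. Posterior is Gamma(37, 10); MAP = (37−1)/10 = 36/10 ≈ 3.60000.
MLE = x̄ = 31/6 ≈ 5.16667.
Difference = 36/10 − 31/6 = -47/30 ≈ -1.5667.

MAP − MLE = -1.5667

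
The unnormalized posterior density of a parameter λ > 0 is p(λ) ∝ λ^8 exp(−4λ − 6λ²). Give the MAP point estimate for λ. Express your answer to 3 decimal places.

λ̂_MAP = 0.667

ℓ'(λ) = 8/λ − 4 − 12λ. Setting this to zero and multiplying by λ: 12λ² + 4λ − 8 = 0.
λ = (−4 + √(4² + 4·12·8)) / (2·12) = (−4 + √400) / 24 = (−4 + 20)/24 = 2/3.
ℓ''(λ) = −8/λ² − 12 < 0, confirming a maximum.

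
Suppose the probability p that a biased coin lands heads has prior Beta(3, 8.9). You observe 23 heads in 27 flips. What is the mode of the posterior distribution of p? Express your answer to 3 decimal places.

Prior: Beta(3, 8.9).
Data: 23 successes in 27 trials. The binomial likelihood contributes p^23(1−p)^4, so the posterior is Beta(3+23, 8.9+4) = Beta(26, 12.9).
For Beta(a, b) with a, b > 1 the mode is (a−1)/(a+b−2) = 25/36.9 ≈ 0.678.

p̂_MAP = 0.678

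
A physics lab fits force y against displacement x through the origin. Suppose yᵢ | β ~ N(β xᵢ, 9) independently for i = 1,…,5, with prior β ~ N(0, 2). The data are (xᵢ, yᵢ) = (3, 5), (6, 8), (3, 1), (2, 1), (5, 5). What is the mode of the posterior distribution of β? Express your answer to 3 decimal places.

β̂_MAP = 1.063

log p(β | y) = −Σ(yᵢ − βxᵢ)²/(2·9) − β²/(2·2) + const.
Setting the derivative to zero: Σxᵢ(yᵢ − βxᵢ)/9 − β/2 = 0, so β = Σxᵢyᵢ / (Σxᵢ² + σ²/τ²).
Σxᵢyᵢ = 3·5 + 6·8 + 3·1 + 2·1 + 5·5 = 93; Σxᵢ² = 83; σ²/τ² = 4.5.
β̂_MAP = 93 / (83 + 4.5) = 93/87.5 ≈ 1.063.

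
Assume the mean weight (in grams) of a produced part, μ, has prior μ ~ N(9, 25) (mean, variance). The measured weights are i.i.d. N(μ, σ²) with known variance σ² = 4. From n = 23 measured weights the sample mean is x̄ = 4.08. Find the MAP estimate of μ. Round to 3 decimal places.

μ̂_MAP = 4.114

n = 23, x̄ = 4.08.
For a Normal prior and Normal likelihood with known variance, the posterior is Normal; its mode equals its mean, the precision-weighted average.
Prior precision 1/σ₀² = 1/25 = 0.04; data precision n/σ² = 23/4 = 5.75.
μ̂ = (0.04·9 + 5.75·4.08) / (0.04 + 5.75) = 23.82/5.79 = 794/193 ≈ 4.114.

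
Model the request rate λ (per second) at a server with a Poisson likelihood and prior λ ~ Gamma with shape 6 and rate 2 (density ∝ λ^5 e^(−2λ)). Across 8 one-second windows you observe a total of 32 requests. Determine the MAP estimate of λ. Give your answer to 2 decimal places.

Σxᵢ = 32, n = 8.
Posterior ∝ λ^5e^(−2λ) · λ^32e^(−8λ) = λ^37e^(−10λ), i.e. Gamma(shape=38, rate=10).
The mode of a Gamma(a, b) with a ≥ 1 (shape–rate) is (a−1)/b = 37/10 ≈ 3.70.

λ̂_MAP = 3.70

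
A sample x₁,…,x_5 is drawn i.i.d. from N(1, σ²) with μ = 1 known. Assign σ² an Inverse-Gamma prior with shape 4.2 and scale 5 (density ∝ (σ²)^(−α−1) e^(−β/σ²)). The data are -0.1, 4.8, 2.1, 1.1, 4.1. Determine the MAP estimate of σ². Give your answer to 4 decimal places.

σ̂²_MAP = 2.3688

Sum of squared deviations about the known mean: SS = (-0.1−1)² + (4.8−1)² + (2.1−1)² + (1.1−1)² + (4.1−1)² = 26.48.
The Normal likelihood contributes (σ²)^(−n/2) exp(−SS/(2σ²)), so the posterior is Inverse-Gamma(α + n/2, β + SS/2) = Inverse-Gamma(6.7, 18.24).
The mode of Inverse-Gamma(a, b) is b/(a+1) = 18.24/7.7 ≈ 2.3688.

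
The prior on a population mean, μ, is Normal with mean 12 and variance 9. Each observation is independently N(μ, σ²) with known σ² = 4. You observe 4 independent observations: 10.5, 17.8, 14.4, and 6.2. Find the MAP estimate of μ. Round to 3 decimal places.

n = 4; x̄ = (10.5 + 17.8 + 14.4 + 6.2)/4 = 48.9/4 = 12.225.
For a Normal prior and Normal likelihood with known variance, the posterior is Normal; its mode equals its mean, the precision-weighted average.
Prior precision 1/σ₀² = 1/9; data precision n/σ² = 4/4 = 1.
μ̂ = ((1/9)·12 + 1·12.225) / (1/9 + 1) = (1627/120)/(10/9) = 12.2025 ≈ 12.203.

μ̂_MAP = 12.203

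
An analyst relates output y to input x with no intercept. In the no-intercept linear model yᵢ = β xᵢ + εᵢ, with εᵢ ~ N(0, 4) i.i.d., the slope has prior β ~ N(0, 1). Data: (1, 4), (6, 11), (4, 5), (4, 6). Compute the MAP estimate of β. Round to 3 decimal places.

log p(β | y) = −Σ(yᵢ − βxᵢ)²/(2·4) − β²/(2·1) + const.
Setting the derivative to zero: Σxᵢ(yᵢ − βxᵢ)/4 − β/1 = 0, so β = Σxᵢyᵢ / (Σxᵢ² + σ²/τ²).
Σxᵢyᵢ = 1·4 + 6·11 + 4·5 + 4·6 = 114; Σxᵢ² = 69; σ²/τ² = 4.
β̂_MAP = 114 / (69 + 4) = 114/73 ≈ 1.562.

β̂_MAP = 1.562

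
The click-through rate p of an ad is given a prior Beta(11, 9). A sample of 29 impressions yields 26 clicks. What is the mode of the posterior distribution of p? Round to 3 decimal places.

Prior: Beta(11, 9).
Data: 26 successes in 29 trials. The binomial likelihood contributes p^26(1−p)^3, so the posterior is Beta(11+26, 9+3) = Beta(37, 12).
For Beta(a, b) with a, b > 1 the mode is (a−1)/(a+b−2) = 36/47 ≈ 0.766.

p̂_MAP = 0.766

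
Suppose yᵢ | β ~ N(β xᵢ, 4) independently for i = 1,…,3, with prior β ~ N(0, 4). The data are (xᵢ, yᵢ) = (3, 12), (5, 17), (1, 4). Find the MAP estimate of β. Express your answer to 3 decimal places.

log p(β | y) = −Σ(yᵢ − βxᵢ)²/(2·4) − β²/(2·4) + const.
Setting the derivative to zero: Σxᵢ(yᵢ − βxᵢ)/4 − β/4 = 0, so β = Σxᵢyᵢ / (Σxᵢ² + σ²/τ²).
Σxᵢyᵢ = 3·12 + 5·17 + 1·4 = 125; Σxᵢ² = 35; σ²/τ² = 1.
β̂_MAP = 125 / (35 + 1) = 125/36 ≈ 3.472.

β̂_MAP = 3.472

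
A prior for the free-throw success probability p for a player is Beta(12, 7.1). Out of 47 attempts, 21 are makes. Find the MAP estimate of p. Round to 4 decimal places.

p̂_MAP = 0.4992

Prior: Beta(12, 7.1).
Data: 21 successes in 47 trials. The binomial likelihood contributes p^21(1−p)^26, so the posterior is Beta(12+21, 7.1+26) = Beta(33, 33.1).
For Beta(a, b) with a, b > 1 the mode is (a−1)/(a+b−2) = 32/64.1 ≈ 0.4992.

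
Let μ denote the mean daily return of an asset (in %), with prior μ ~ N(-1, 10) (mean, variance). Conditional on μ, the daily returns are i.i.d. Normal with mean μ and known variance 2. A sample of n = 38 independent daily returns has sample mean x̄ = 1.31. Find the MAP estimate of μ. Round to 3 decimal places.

μ̂_MAP = 1.298

n = 38, x̄ = 1.31.
For a Normal prior and Normal likelihood with known variance, the posterior is Normal; its mode equals its mean, the precision-weighted average.
Prior precision 1/σ₀² = 1/10 = 0.1; data precision n/σ² = 38/2 = 19.
μ̂ = (0.1·(-1) + 19·1.31) / (0.1 + 19) = 24.79/19.1 = 2479/1910 ≈ 1.298.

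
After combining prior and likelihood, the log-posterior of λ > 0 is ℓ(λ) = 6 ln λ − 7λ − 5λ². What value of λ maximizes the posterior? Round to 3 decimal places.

λ̂_MAP = 0.500

ℓ'(λ) = 6/λ − 7 − 10λ. Setting this to zero and multiplying by λ: 10λ² + 7λ − 6 = 0.
λ = (−7 + √(7² + 4·10·6)) / (2·10) = (−7 + √289) / 20 = (−7 + 17)/20 = 1/2.
ℓ''(λ) = −6/λ² − 10 < 0, confirming a maximum.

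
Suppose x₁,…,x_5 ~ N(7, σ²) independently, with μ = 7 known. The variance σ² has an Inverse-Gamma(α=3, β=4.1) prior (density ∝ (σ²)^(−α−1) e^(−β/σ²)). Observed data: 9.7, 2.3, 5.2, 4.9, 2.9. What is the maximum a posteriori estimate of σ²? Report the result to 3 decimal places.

σ̂²_MAP = 4.772

Sum of squared deviations about the known mean: SS = (9.7−7)² + (2.3−7)² + (5.2−7)² + (4.9−7)² + (2.9−7)² = 53.84.
The Normal likelihood contributes (σ²)^(−n/2) exp(−SS/(2σ²)), so the posterior is Inverse-Gamma(α + n/2, β + SS/2) = Inverse-Gamma(5.5, 31.02).
The mode of Inverse-Gamma(a, b) is b/(a+1) = 31.02/6.5 ≈ 4.772.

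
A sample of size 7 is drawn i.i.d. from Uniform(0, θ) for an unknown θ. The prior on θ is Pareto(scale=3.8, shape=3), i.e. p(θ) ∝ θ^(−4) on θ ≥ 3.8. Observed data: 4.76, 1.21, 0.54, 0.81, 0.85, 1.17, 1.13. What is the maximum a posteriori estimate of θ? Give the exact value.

θ̂_MAP = 4.76

The Uniform(0, θ) likelihood is θ^(−n) for θ ≥ max(xᵢ), zero otherwise. Here max(xᵢ) = 4.76.
Posterior ∝ θ^(−4) · θ^(−7) = θ^(−11) on θ ≥ max(3.8, 4.76) = 4.76.
This density is strictly decreasing in θ, so the posterior mode lies at the lower boundary of the support.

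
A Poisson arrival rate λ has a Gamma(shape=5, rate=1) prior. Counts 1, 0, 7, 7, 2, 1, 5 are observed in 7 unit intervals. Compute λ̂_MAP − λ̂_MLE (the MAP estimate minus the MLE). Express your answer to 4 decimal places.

Σxᵢ = 23. Posterior is Gamma(28, 8); MAP = (28−1)/8 = 27/8 ≈ 3.37500.
MLE = x̄ = 23/7 ≈ 3.28571.
Difference = 27/8 − 23/7 = 5/56 ≈ 0.0893.

MAP − MLE = 0.0893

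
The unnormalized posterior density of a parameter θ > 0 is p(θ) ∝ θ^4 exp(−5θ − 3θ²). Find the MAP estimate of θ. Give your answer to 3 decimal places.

θ̂_MAP = 0.500

ℓ'(θ) = 4/θ − 5 − 6θ. Setting this to zero and multiplying by θ: 6θ² + 5θ − 4 = 0.
θ = (−5 + √(5² + 4·6·4)) / (2·6) = (−5 + √121) / 12 = (−5 + 11)/12 = 1/2.
ℓ''(θ) = −4/θ² − 6 < 0, confirming a maximum.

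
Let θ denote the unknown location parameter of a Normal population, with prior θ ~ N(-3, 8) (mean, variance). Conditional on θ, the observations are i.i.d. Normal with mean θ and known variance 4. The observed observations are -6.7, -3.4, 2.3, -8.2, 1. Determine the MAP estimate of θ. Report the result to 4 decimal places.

θ̂_MAP = -3.0000

n = 5; x̄ = ((-6.7) + (-3.4) + 2.3 + (-8.2) + 1)/5 = -15/5 = -3.
For a Normal prior and Normal likelihood with known variance, the posterior is Normal; its mode equals its mean, the precision-weighted average.
Prior precision 1/σ₀² = 1/8 = 0.125; data precision n/σ² = 5/4 = 1.25.
θ̂ = (0.125·(-3) + 1.25·(-3)) / (0.125 + 1.25) = (-4.125)/1.375 = -3.0000.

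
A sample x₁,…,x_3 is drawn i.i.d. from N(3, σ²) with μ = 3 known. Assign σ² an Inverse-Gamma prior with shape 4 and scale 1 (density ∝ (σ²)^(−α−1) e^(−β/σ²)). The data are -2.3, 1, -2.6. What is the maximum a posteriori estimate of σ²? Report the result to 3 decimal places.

σ̂²_MAP = 5.035

Sum of squared deviations about the known mean: SS = (-2.3−3)² + (1−3)² + (-2.6−3)² = 63.45.
The Normal likelihood contributes (σ²)^(−n/2) exp(−SS/(2σ²)), so the posterior is Inverse-Gamma(α + n/2, β + SS/2) = Inverse-Gamma(5.5, 32.725).
The mode of Inverse-Gamma(a, b) is b/(a+1) = 32.725/6.5 ≈ 5.035.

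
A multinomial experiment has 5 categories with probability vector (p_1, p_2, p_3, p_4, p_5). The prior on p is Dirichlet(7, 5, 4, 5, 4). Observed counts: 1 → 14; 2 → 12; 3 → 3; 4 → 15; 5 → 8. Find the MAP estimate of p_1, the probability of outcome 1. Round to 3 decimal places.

MAP estimate: 0.278

The posterior is Dirichlet(αᵢ + nᵢ) = Dirichlet(21, 17, 7, 20, 12).
For a Dirichlet(a₁,…,a_K) with all aᵢ > 1, the mode has j-th component (aⱼ − 1)/(Σaᵢ − K).
Here Σaᵢ = 77 and K = 5, so p_1 = (21 − 1)/(77 − 5) = 20/72 ≈ 0.278.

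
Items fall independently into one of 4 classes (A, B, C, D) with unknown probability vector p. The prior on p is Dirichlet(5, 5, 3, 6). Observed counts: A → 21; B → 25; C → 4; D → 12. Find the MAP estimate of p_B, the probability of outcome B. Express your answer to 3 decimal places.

The posterior is Dirichlet(αᵢ + nᵢ) = Dirichlet(26, 30, 7, 18).
For a Dirichlet(a₁,…,a_K) with all aᵢ > 1, the mode has j-th component (aⱼ − 1)/(Σaᵢ − K).
Here Σaᵢ = 81 and K = 4, so p_B = (30 − 1)/(81 − 4) = 29/77 ≈ 0.377.

MAP estimate of p_B = 0.377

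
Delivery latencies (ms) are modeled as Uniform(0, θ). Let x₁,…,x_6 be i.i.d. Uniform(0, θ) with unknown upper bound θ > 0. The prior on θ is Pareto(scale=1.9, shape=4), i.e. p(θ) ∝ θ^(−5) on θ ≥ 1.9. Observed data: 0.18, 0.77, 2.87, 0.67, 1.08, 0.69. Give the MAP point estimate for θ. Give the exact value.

The Uniform(0, θ) likelihood is θ^(−n) for θ ≥ max(xᵢ), zero otherwise. Here max(xᵢ) = 2.87.
Posterior ∝ θ^(−5) · θ^(−6) = θ^(−11) on θ ≥ max(1.9, 2.87) = 2.87.
This density is strictly decreasing in θ, so the posterior mode lies at the lower boundary of the support.

θ̂_MAP = 2.87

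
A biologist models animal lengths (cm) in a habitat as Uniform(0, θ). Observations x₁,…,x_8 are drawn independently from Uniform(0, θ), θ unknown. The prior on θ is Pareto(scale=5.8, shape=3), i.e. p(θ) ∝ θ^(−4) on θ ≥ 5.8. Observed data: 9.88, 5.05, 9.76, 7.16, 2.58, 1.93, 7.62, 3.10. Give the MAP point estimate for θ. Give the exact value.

θ̂_MAP = 9.88

The Uniform(0, θ) likelihood is θ^(−n) for θ ≥ max(xᵢ), zero otherwise. Here max(xᵢ) = 9.88.
Posterior ∝ θ^(−4) · θ^(−8) = θ^(−12) on θ ≥ max(5.8, 9.88) = 9.88.
This density is strictly decreasing in θ, so the posterior mode lies at the lower boundary of the support.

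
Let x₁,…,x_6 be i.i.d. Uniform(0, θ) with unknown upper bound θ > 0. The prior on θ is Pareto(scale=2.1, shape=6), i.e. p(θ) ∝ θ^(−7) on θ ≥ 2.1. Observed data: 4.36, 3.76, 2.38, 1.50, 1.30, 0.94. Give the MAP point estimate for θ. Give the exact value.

θ̂_MAP = 4.36

The Uniform(0, θ) likelihood is θ^(−n) for θ ≥ max(xᵢ), zero otherwise. Here max(xᵢ) = 4.36.
Posterior ∝ θ^(−7) · θ^(−6) = θ^(−13) on θ ≥ max(2.1, 4.36) = 4.36.
This density is strictly decreasing in θ, so the posterior mode lies at the lower boundary of the support.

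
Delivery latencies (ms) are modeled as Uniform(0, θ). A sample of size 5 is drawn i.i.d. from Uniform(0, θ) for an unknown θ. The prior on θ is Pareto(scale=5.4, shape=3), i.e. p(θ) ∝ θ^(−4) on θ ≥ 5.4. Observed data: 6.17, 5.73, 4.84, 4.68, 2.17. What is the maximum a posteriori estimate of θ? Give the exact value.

The Uniform(0, θ) likelihood is θ^(−n) for θ ≥ max(xᵢ), zero otherwise. Here max(xᵢ) = 6.17.
Posterior ∝ θ^(−4) · θ^(−5) = θ^(−9) on θ ≥ max(5.4, 6.17) = 6.17.
This density is strictly decreasing in θ, so the posterior mode lies at the lower boundary of the support.

θ̂_MAP = 6.17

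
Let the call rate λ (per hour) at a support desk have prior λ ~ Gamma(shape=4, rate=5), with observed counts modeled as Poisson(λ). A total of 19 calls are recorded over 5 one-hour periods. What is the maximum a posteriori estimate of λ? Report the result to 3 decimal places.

Σxᵢ = 19, n = 5.
Posterior ∝ λ^3e^(−5λ) · λ^19e^(−5λ) = λ^22e^(−10λ), i.e. Gamma(shape=23, rate=10).
The mode of a Gamma(a, b) with a ≥ 1 (shape–rate) is (a−1)/b = 22/10 ≈ 2.200.

λ̂_MAP = 2.200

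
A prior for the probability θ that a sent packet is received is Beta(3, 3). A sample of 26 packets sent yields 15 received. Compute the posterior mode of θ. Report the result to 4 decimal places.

Prior: Beta(3, 3).
Data: 15 successes in 26 trials. The binomial likelihood contributes θ^15(1−θ)^11, so the posterior is Beta(3+15, 3+11) = Beta(18, 14).
For Beta(a, b) with a, b > 1 the mode is (a−1)/(a+b−2) = 17/30 ≈ 0.5667.

θ̂_MAP = 0.5667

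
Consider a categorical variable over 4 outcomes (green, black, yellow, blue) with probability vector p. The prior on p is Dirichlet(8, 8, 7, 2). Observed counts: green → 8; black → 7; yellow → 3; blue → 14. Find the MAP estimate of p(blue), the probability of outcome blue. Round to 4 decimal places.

MAP estimate of p(blue) = 0.2830

The posterior is Dirichlet(αᵢ + nᵢ) = Dirichlet(16, 15, 10, 16).
For a Dirichlet(a₁,…,a_K) with all aᵢ > 1, the mode has j-th component (aⱼ − 1)/(Σaᵢ − K).
Here Σaᵢ = 57 and K = 4, so p(blue) = (16 − 1)/(57 − 4) = 15/53 ≈ 0.2830.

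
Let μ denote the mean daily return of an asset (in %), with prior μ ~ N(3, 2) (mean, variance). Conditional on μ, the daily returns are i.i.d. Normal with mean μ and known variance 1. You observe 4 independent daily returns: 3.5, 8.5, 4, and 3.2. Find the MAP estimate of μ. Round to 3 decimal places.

μ̂_MAP = 4.600

n = 4; x̄ = (3.5 + 8.5 + 4 + 3.2)/4 = 19.2/4 = 4.8.
For a Normal prior and Normal likelihood with known variance, the posterior is Normal; its mode equals its mean, the precision-weighted average.
Prior precision 1/σ₀² = 1/2 = 0.5; data precision n/σ² = 4/1 = 4.
μ̂ = (0.5·3 + 4·4.8) / (0.5 + 4) = 20.7/4.5 = 4.600.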